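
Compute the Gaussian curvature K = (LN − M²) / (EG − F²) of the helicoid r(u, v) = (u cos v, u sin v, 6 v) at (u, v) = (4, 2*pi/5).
K = -9/676

Coefficients of the first fundamental form: E = 1, F = 0, G = u^2 + 36.
Coefficients of the second fundamental form: L = 0, M = -6/sqrt(u^2 + 36), N = 0.
Assemble K = (LN − M²)/(EG − F²) = -36/(u^2 + 36)^2. At (u, v) = (4, 2*pi/5): K = -9/676.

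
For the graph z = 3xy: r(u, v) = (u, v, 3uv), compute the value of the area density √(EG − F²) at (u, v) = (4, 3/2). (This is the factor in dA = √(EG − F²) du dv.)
√(EG − F²)|_{(4, 3/2)} = sqrt(661)/2

E = 9*v^2 + 1, F = 9*u*v, G = 9*u^2 + 1, so EG − F² = 9*u^2 + 9*v^2 + 1. Taking the positive square root: √(EG − F²) = sqrt(9*u^2 + 9*v^2 + 1). At (u, v) = (4, 3/2): sqrt(661)/2.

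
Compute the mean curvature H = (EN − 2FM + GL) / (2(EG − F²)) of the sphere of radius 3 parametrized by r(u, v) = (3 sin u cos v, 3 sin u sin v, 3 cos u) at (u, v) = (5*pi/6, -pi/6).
H = -1/3

With E = 9, F = 0, G = 9*sin(u)^2, L = -3*sin(u)/Abs(sin(u)), M = 0, N = -3*sin(u)^3/Abs(sin(u)), assemble
  H = (EN − 2FM + GL) / (2(EG − F²)) = -sin(u)/(3*Abs(sin(u))).
At (u, v) = (5*pi/6, -pi/6): H = -1/3.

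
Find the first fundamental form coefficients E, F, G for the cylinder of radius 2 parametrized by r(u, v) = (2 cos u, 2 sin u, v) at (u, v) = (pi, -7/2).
E = 4;  F = 0;  G = 1

Partials: r_u = (-2*sin(u), 2*cos(u), 0), r_v = (0, 0, 1). As functions of (u, v):
  E = r_u · r_u = 4,
  F = r_u · r_v = 0,
  G = r_v · r_v = 1.
Evaluating at (u, v) = (pi, -7/2): E = 4, F = 0, G = 1.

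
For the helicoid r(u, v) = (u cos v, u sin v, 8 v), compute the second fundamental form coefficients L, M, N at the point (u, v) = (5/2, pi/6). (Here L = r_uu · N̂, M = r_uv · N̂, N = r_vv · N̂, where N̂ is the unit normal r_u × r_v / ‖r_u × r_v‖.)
L = 0;  M = -16*sqrt(281)/281;  N = 0

Compute the unit normal N̂(u, v) = (8*sin(v)/sqrt(u^2 + 64), -8*cos(v)/sqrt(u^2 + 64), u/sqrt(u^2 + 64)), and the second partials r_uu, r_uv, r_vv. Take dot products:
  L(u, v) = r_uu · N̂ = 0,
  M(u, v) = r_uv · N̂ = -8/sqrt(u^2 + 64),
  N(u, v) = r_vv · N̂ = 0.
Evaluating at (u, v) = (5/2, pi/6):
  L = 0, M = -16*sqrt(281)/281, N = 0.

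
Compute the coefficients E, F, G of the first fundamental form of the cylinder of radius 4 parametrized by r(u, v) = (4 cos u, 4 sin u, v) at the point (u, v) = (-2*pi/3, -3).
E = 16;  F = 0;  G = 1

Partials: r_u = (-4*sin(u), 4*cos(u), 0), r_v = (0, 0, 1). As functions of (u, v):
  E = r_u · r_u = 16,
  F = r_u · r_v = 0,
  G = r_v · r_v = 1.
Evaluating at (u, v) = (-2*pi/3, -3): E = 16, F = 0, G = 1.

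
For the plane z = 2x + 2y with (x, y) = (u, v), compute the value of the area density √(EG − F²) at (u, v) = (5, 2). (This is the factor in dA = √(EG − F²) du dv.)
√(EG − F²)|_{(5, 2)} = 3

E = 5, F = 4, G = 5, so EG − F² = 9. Taking the positive square root: √(EG − F²) = 3. At (u, v) = (5, 2): 3.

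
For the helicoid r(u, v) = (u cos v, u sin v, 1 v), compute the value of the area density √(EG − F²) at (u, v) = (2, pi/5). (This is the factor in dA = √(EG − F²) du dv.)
√(EG − F²)|_{(2, pi/5)} = sqrt(5)

E = 1, F = 0, G = u^2 + 1, so EG − F² = u^2 + 1. Taking the positive square root: √(EG − F²) = sqrt(u^2 + 1). At (u, v) = (2, pi/5): sqrt(5).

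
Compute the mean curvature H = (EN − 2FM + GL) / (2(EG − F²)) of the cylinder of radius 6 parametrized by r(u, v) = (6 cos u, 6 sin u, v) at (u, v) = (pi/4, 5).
H = -1/12

With E = 36, F = 0, G = 1, L = -6, M = 0, N = 0, assemble
  H = (EN − 2FM + GL) / (2(EG − F²)) = -1/12.
At (u, v) = (pi/4, 5): H = -1/12.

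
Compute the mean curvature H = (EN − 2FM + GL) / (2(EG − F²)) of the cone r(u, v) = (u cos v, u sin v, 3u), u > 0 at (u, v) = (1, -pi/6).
H = 3*sqrt(10)/20

With E = 10, F = 0, G = u^2, L = 0, M = 0, N = 3*sqrt(10)*u^2/(10*Abs(u)), assemble
  H = (EN − 2FM + GL) / (2(EG − F²)) = 3*sqrt(10)/(20*Abs(u)).
At (u, v) = (1, -pi/6): H = 3*sqrt(10)/20.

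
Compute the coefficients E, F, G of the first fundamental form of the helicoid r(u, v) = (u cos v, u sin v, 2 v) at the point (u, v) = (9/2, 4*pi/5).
E = 1;  F = 0;  G = 97/4

Partials: r_u = (cos(v), sin(v), 0), r_v = (-u*sin(v), u*cos(v), 2). As functions of (u, v):
  E = r_u · r_u = 1,
  F = r_u · r_v = 0,
  G = r_v · r_v = u^2 + 4.
Evaluating at (u, v) = (9/2, 4*pi/5): E = 1, F = 0, G = 97/4.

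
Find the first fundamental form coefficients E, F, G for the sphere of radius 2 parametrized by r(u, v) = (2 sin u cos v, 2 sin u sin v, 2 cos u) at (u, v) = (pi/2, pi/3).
E = 4;  F = 0;  G = 4

Partials: r_u = (2*cos(u)*cos(v), 2*sin(v)*cos(u), -2*sin(u)), r_v = (-2*sin(u)*sin(v), 2*sin(u)*cos(v), 0). As functions of (u, v):
  E = r_u · r_u = 4,
  F = r_u · r_v = 0,
  G = r_v · r_v = 4*sin(u)^2.
Evaluating at (u, v) = (pi/2, pi/3): E = 4, F = 0, G = 4.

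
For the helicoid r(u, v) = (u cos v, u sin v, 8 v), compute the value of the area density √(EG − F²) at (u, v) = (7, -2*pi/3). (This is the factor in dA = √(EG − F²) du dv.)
√(EG − F²)|_{(7, -2*pi/3)} = sqrt(113)

E = 1, F = 0, G = u^2 + 64, so EG − F² = u^2 + 64. Taking the positive square root: √(EG − F²) = sqrt(u^2 + 64). At (u, v) = (7, -2*pi/3): sqrt(113).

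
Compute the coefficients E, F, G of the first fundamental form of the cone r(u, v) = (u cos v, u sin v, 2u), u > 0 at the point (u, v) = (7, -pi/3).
E = 5;  F = 0;  G = 49

Partials: r_u = (cos(v), sin(v), 2), r_v = (-u*sin(v), u*cos(v), 0). As functions of (u, v):
  E = r_u · r_u = 5,
  F = r_u · r_v = 0,
  G = r_v · r_v = u^2.
Evaluating at (u, v) = (7, -pi/3): E = 5, F = 0, G = 49.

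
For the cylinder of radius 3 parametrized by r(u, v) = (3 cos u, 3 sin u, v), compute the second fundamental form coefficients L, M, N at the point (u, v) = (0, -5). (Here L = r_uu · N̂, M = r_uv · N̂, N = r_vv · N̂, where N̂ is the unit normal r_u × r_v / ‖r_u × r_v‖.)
L = -3;  M = 0;  N = 0

Compute the unit normal N̂(u, v) = (cos(u), sin(u), 0), and the second partials r_uu, r_uv, r_vv. Take dot products:
  L(u, v) = r_uu · N̂ = -3,
  M(u, v) = r_uv · N̂ = 0,
  N(u, v) = r_vv · N̂ = 0.
Evaluating at (u, v) = (0, -5):
  L = -3, M = 0, N = 0.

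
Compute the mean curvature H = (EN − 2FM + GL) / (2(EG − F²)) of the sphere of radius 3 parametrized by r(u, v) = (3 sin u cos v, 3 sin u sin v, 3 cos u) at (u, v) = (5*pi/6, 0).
H = -1/3

With E = 9, F = 0, G = 9*sin(u)^2, L = -3*sin(u)/Abs(sin(u)), M = 0, N = -3*sin(u)^3/Abs(sin(u)), assemble
  H = (EN − 2FM + GL) / (2(EG − F²)) = -sin(u)/(3*Abs(sin(u))).
At (u, v) = (5*pi/6, 0): H = -1/3.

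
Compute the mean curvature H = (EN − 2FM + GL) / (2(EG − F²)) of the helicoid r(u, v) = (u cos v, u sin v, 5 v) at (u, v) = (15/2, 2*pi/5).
H = 0

With E = 1, F = 0, G = u^2 + 25, L = 0, M = -5/sqrt(u^2 + 25), N = 0, assemble
  H = (EN − 2FM + GL) / (2(EG − F²)) = 0.
At (u, v) = (15/2, 2*pi/5): H = 0.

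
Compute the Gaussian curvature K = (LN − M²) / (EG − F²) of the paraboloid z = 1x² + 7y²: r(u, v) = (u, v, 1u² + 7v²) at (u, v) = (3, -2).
K = 28/674041

Coefficients of the first fundamental form: E = 4*u^2 + 1, F = 28*u*v, G = 196*v^2 + 1.
Coefficients of the second fundamental form: L = 2/sqrt(4*u^2 + 196*v^2 + 1), M = 0, N = 14/sqrt(4*u^2 + 196*v^2 + 1).
Assemble K = (LN − M²)/(EG − F²) = 28/(16*u^4 + 1568*u^2*v^2 + 8*u^2 + 38416*v^4 + 392*v^2 + 1). At (u, v) = (3, -2): K = 28/674041.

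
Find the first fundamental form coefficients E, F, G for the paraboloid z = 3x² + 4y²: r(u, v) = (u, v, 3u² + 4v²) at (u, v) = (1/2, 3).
E = 10;  F = 72;  G = 577

Partials: r_u = (1, 0, 6*u), r_v = (0, 1, 8*v). As functions of (u, v):
  E = r_u · r_u = 36*u^2 + 1,
  F = r_u · r_v = 48*u*v,
  G = r_v · r_v = 64*v^2 + 1.
Evaluating at (u, v) = (1/2, 3): E = 10, F = 72, G = 577.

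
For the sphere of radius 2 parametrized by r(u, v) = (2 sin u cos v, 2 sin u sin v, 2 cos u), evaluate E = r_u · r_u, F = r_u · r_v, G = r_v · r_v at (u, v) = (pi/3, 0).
E = 4;  F = 0;  G = 3

Partials: r_u = (2*cos(u)*cos(v), 2*sin(v)*cos(u), -2*sin(u)), r_v = (-2*sin(u)*sin(v), 2*sin(u)*cos(v), 0). As functions of (u, v):
  E = r_u · r_u = 4,
  F = r_u · r_v = 0,
  G = r_v · r_v = 4*sin(u)^2.
Evaluating at (u, v) = (pi/3, 0): E = 4, F = 0, G = 3.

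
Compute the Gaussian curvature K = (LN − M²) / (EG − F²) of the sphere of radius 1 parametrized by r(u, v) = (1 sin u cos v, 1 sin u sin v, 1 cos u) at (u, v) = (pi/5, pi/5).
K = 1

Coefficients of the first fundamental form: E = 1, F = 0, G = sin(u)^2.
Coefficients of the second fundamental form: L = -sin(u)/Abs(sin(u)), M = 0, N = -sin(u)^3/Abs(sin(u)).
Assemble K = (LN − M²)/(EG − F²) = 1. At (u, v) = (pi/5, pi/5): K = 1.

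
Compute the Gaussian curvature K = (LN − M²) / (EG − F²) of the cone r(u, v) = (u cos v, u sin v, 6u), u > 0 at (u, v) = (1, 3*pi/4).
K = 0

Coefficients of the first fundamental form: E = 37, F = 0, G = u^2.
Coefficients of the second fundamental form: L = 0, M = 0, N = 6*sqrt(37)*u^2/(37*Abs(u)).
Assemble K = (LN − M²)/(EG − F²) = 0. At (u, v) = (1, 3*pi/4): K = 0.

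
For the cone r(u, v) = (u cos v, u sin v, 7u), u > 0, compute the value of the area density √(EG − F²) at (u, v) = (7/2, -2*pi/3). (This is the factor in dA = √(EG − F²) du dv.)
√(EG − F²)|_{(7/2, -2*pi/3)} = 35*sqrt(2)/2

E = 50, F = 0, G = u^2, so EG − F² = 50*u^2. Taking the positive square root: √(EG − F²) = 5*sqrt(2)*Abs(u). At (u, v) = (7/2, -2*pi/3): 35*sqrt(2)/2.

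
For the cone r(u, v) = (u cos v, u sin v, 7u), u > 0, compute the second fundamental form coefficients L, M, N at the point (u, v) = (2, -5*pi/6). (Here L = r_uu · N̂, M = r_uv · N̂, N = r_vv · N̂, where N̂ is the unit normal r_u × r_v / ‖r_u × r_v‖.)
L = 0;  M = 0;  N = 7*sqrt(2)/5

Compute the unit normal N̂(u, v) = (-7*sqrt(2)*u*cos(v)/(10*Abs(u)), -7*sqrt(2)*u*sin(v)/(10*Abs(u)), sqrt(2)*u/(10*Abs(u))), and the second partials r_uu, r_uv, r_vv. Take dot products:
  L(u, v) = r_uu · N̂ = 0,
  M(u, v) = r_uv · N̂ = 0,
  N(u, v) = r_vv · N̂ = 7*sqrt(2)*u^2/(10*Abs(u)).
Evaluating at (u, v) = (2, -5*pi/6):
  L = 0, M = 0, N = 7*sqrt(2)/5.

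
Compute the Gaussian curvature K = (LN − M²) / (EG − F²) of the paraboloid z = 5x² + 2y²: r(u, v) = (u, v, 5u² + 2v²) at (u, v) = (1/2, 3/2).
K = 10/961

Coefficients of the first fundamental form: E = 100*u^2 + 1, F = 40*u*v, G = 16*v^2 + 1.
Coefficients of the second fundamental form: L = 10/sqrt(100*u^2 + 16*v^2 + 1), M = 0, N = 4/sqrt(100*u^2 + 16*v^2 + 1).
Assemble K = (LN − M²)/(EG − F²) = 40/(10000*u^4 + 3200*u^2*v^2 + 200*u^2 + 256*v^4 + 32*v^2 + 1). At (u, v) = (1/2, 3/2): K = 10/961.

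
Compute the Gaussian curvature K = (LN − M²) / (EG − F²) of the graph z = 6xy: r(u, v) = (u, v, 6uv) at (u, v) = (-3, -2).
K = -36/219961

Coefficients of the first fundamental form: E = 36*v^2 + 1, F = 36*u*v, G = 36*u^2 + 1.
Coefficients of the second fundamental form: L = 0, M = 6/sqrt(36*u^2 + 36*v^2 + 1), N = 0.
Assemble K = (LN − M²)/(EG − F²) = -36/(1296*u^4 + 2592*u^2*v^2 + 72*u^2 + 1296*v^4 + 72*v^2 + 1). At (u, v) = (-3, -2): K = -36/219961.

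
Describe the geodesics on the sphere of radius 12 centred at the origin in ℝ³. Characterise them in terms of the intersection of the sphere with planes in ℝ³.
Geodesics on the sphere of radius 12 are great circles — circles of radius 12 obtained as the intersection of the sphere with planes through the origin (the centre of the sphere).

A curve α(t) of nonzero constant speed on the sphere of radius 12 is a geodesic iff its acceleration α̈ is everywhere normal to the surface, i.e. parallel to the radial vector α(t). Then d/dt(α × α̇) = α̇ × α̇ + α × α̈ = 0, so α × α̇ is a constant vector n ≠ 0 and α(t) · n = 0 for all t: α lies in the plane through the origin with normal n. The intersection of that plane with the sphere is a circle of radius 12 (a great circle). Conversely, a great circle traversed at constant speed has centripetal acceleration pointing at the origin, hence normal to the sphere, so every great circle is a geodesic.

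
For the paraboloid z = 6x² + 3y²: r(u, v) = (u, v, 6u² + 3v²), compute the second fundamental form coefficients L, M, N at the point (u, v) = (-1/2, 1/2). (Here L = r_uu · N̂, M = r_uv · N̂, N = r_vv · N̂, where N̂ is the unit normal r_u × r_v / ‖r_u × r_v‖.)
L = 6*sqrt(46)/23;  M = 0;  N = 3*sqrt(46)/23

Compute the unit normal N̂(u, v) = (-12*u/sqrt(144*u^2 + 36*v^2 + 1), -6*v/sqrt(144*u^2 + 36*v^2 + 1), 1/sqrt(144*u^2 + 36*v^2 + 1)), and the second partials r_uu, r_uv, r_vv. Take dot products:
  L(u, v) = r_uu · N̂ = 12/sqrt(144*u^2 + 36*v^2 + 1),
  M(u, v) = r_uv · N̂ = 0,
  N(u, v) = r_vv · N̂ = 6/sqrt(144*u^2 + 36*v^2 + 1).
Evaluating at (u, v) = (-1/2, 1/2):
  L = 6*sqrt(46)/23, M = 0, N = 3*sqrt(46)/23.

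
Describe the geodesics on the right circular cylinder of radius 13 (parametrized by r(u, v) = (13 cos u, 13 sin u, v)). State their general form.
The cylinder is flat (K = 0) and locally isometric to the plane via the development (u, v) ↦ (13 u, v). Geodesics are the pre-images of straight lines: circles (v constant), vertical lines (u constant), and helices (v = c · u + d) for constants c, d.

A right cylinder has E = 13², F = 0, G = 1, so EG − F² = 13², and L = −13, M = N = 0, giving K = (LN − M²)/(EG − F²) = 0 everywhere. A flat surface is locally isometric to the Euclidean plane via the map (u, v) ↦ (13 u, v). Straight lines in the (x̃, ỹ) plane pull back to: (a) horizontal circles (v = const), (b) vertical generators (u = const), and (c) helices (13 u tan θ = v, i.e. v = c · u + d).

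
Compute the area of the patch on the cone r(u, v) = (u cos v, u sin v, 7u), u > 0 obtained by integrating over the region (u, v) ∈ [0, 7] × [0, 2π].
Area = 245*sqrt(2)*pi

Area = ∫∫ √(EG − F²) du dv with √(EG − F²) = 5*sqrt(2)*Abs(u). Integrating over [0, 7] × [0, 2π] gives 245*sqrt(2)*pi.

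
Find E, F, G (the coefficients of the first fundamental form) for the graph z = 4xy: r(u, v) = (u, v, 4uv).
E = 16*v^2 + 1;  F = 16*u*v;  G = 16*u^2 + 1

Compute partials: r_u = (1, 0, 4*v), r_v = (0, 1, 4*u). Then
  E = r_u · r_u = 16*v^2 + 1,
  F = r_u · r_v = 16*u*v,
  G = r_v · r_v = 16*u^2 + 1.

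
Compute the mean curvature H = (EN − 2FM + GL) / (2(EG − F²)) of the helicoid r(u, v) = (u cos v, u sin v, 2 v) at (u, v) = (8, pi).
H = 0

With E = 1, F = 0, G = u^2 + 4, L = 0, M = -2/sqrt(u^2 + 4), N = 0, assemble
  H = (EN − 2FM + GL) / (2(EG − F²)) = 0.
At (u, v) = (8, pi): H = 0.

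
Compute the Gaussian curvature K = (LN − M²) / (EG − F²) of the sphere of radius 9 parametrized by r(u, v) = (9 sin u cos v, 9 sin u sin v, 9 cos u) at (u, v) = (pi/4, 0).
K = 1/81

Coefficients of the first fundamental form: E = 81, F = 0, G = 81*sin(u)^2.
Coefficients of the second fundamental form: L = -9*sin(u)/Abs(sin(u)), M = 0, N = -9*sin(u)^3/Abs(sin(u)).
Assemble K = (LN − M²)/(EG − F²) = 1/81. At (u, v) = (pi/4, 0): K = 1/81.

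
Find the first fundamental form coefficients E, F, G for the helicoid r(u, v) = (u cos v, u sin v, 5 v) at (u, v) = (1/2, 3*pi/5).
E = 1;  F = 0;  G = 101/4

Partials: r_u = (cos(v), sin(v), 0), r_v = (-u*sin(v), u*cos(v), 5). As functions of (u, v):
  E = r_u · r_u = 1,
  F = r_u · r_v = 0,
  G = r_v · r_v = u^2 + 25.
Evaluating at (u, v) = (1/2, 3*pi/5): E = 1, F = 0, G = 101/4.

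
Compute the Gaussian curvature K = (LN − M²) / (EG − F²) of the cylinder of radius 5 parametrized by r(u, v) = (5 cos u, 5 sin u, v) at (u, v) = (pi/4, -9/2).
K = 0

Coefficients of the first fundamental form: E = 25, F = 0, G = 1.
Coefficients of the second fundamental form: L = -5, M = 0, N = 0.
Assemble K = (LN − M²)/(EG − F²) = 0. At (u, v) = (pi/4, -9/2): K = 0.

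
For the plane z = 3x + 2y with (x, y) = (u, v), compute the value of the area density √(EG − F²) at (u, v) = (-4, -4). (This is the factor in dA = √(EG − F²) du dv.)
√(EG − F²)|_{(-4, -4)} = sqrt(14)

E = 10, F = 6, G = 5, so EG − F² = 14. Taking the positive square root: √(EG − F²) = sqrt(14). At (u, v) = (-4, -4): sqrt(14).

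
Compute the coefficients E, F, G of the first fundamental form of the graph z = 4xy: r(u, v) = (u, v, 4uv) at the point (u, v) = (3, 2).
E = 65;  F = 96;  G = 145

Partials: r_u = (1, 0, 4*v), r_v = (0, 1, 4*u). As functions of (u, v):
  E = r_u · r_u = 16*v^2 + 1,
  F = r_u · r_v = 16*u*v,
  G = r_v · r_v = 16*u^2 + 1.
Evaluating at (u, v) = (3, 2): E = 65, F = 96, G = 145.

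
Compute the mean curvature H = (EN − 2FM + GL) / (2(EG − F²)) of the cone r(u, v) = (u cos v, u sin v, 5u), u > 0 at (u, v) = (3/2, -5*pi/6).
H = 5*sqrt(26)/78

With E = 26, F = 0, G = u^2, L = 0, M = 0, N = 5*sqrt(26)*u^2/(26*Abs(u)), assemble
  H = (EN − 2FM + GL) / (2(EG − F²)) = 5*sqrt(26)/(52*Abs(u)).
At (u, v) = (3/2, -5*pi/6): H = 5*sqrt(26)/78.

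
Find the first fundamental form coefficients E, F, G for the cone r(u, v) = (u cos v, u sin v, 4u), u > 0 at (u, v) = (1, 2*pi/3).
E = 17;  F = 0;  G = 1

Partials: r_u = (cos(v), sin(v), 4), r_v = (-u*sin(v), u*cos(v), 0). As functions of (u, v):
  E = r_u · r_u = 17,
  F = r_u · r_v = 0,
  G = r_v · r_v = u^2.
Evaluating at (u, v) = (1, 2*pi/3): E = 17, F = 0, G = 1.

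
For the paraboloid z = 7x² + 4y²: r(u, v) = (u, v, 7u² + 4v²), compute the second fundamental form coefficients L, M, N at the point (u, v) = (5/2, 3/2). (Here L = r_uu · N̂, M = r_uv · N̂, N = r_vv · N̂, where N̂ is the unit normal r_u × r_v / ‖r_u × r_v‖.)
L = 7*sqrt(1370)/685;  M = 0;  N = 4*sqrt(1370)/685

Compute the unit normal N̂(u, v) = (-14*u/sqrt(196*u^2 + 64*v^2 + 1), -8*v/sqrt(196*u^2 + 64*v^2 + 1), 1/sqrt(196*u^2 + 64*v^2 + 1)), and the second partials r_uu, r_uv, r_vv. Take dot products:
  L(u, v) = r_uu · N̂ = 14/sqrt(196*u^2 + 64*v^2 + 1),
  M(u, v) = r_uv · N̂ = 0,
  N(u, v) = r_vv · N̂ = 8/sqrt(196*u^2 + 64*v^2 + 1).
Evaluating at (u, v) = (5/2, 3/2):
  L = 7*sqrt(1370)/685, M = 0, N = 4*sqrt(1370)/685.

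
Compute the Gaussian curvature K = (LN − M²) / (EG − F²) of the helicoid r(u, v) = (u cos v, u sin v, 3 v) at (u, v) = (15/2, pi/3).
K = -16/7569

Coefficients of the first fundamental form: E = 1, F = 0, G = u^2 + 9.
Coefficients of the second fundamental form: L = 0, M = -3/sqrt(u^2 + 9), N = 0.
Assemble K = (LN − M²)/(EG − F²) = -9/(u^2 + 9)^2. At (u, v) = (15/2, pi/3): K = -16/7569.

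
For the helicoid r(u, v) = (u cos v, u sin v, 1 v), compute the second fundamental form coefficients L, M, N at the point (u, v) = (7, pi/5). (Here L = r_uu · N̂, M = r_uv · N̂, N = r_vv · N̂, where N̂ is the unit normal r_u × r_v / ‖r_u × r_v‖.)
L = 0;  M = -sqrt(2)/10;  N = 0

Compute the unit normal N̂(u, v) = (sin(v)/sqrt(u^2 + 1), -cos(v)/sqrt(u^2 + 1), u/sqrt(u^2 + 1)), and the second partials r_uu, r_uv, r_vv. Take dot products:
  L(u, v) = r_uu · N̂ = 0,
  M(u, v) = r_uv · N̂ = -1/sqrt(u^2 + 1),
  N(u, v) = r_vv · N̂ = 0.
Evaluating at (u, v) = (7, pi/5):
  L = 0, M = -sqrt(2)/10, N = 0.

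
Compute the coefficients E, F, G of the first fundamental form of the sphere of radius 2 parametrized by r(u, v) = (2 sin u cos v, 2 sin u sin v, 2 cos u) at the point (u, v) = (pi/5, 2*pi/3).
E = 4;  F = 0;  G = 5/2 - sqrt(5)/2

Partials: r_u = (2*cos(u)*cos(v), 2*sin(v)*cos(u), -2*sin(u)), r_v = (-2*sin(u)*sin(v), 2*sin(u)*cos(v), 0). As functions of (u, v):
  E = r_u · r_u = 4,
  F = r_u · r_v = 0,
  G = r_v · r_v = 4*sin(u)^2.
Evaluating at (u, v) = (pi/5, 2*pi/3): E = 4, F = 0, G = 5/2 - sqrt(5)/2.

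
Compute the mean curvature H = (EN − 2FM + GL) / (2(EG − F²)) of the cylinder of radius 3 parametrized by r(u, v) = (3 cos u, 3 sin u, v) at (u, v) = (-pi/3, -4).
H = -1/6

With E = 9, F = 0, G = 1, L = -3, M = 0, N = 0, assemble
  H = (EN − 2FM + GL) / (2(EG − F²)) = -1/6.
At (u, v) = (-pi/3, -4): H = -1/6.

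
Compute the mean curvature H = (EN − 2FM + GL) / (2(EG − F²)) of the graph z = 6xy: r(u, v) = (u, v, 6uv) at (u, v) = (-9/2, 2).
H = 486*sqrt(874)/190969

With E = 36*v^2 + 1, F = 36*u*v, G = 36*u^2 + 1, L = 0, M = 6/sqrt(36*u^2 + 36*v^2 + 1), N = 0, assemble
  H = (EN − 2FM + GL) / (2(EG − F²)) = -216*u*v/(36*u^2 + 36*v^2 + 1)^(3/2).
At (u, v) = (-9/2, 2): H = 486*sqrt(874)/190969.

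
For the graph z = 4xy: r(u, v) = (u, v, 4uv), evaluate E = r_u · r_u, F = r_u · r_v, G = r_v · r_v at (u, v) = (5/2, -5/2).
E = 101;  F = -100;  G = 101

Partials: r_u = (1, 0, 4*v), r_v = (0, 1, 4*u). As functions of (u, v):
  E = r_u · r_u = 16*v^2 + 1,
  F = r_u · r_v = 16*u*v,
  G = r_v · r_v = 16*u^2 + 1.
Evaluating at (u, v) = (5/2, -5/2): E = 101, F = -100, G = 101.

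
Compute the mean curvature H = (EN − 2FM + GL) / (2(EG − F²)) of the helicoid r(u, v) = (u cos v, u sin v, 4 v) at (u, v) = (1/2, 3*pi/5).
H = 0

With E = 1, F = 0, G = u^2 + 16, L = 0, M = -4/sqrt(u^2 + 16), N = 0, assemble
  H = (EN − 2FM + GL) / (2(EG − F²)) = 0.
At (u, v) = (1/2, 3*pi/5): H = 0.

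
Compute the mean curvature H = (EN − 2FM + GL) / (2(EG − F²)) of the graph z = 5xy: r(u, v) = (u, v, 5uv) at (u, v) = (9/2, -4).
H = 18000*sqrt(3629)/13169641

With E = 25*v^2 + 1, F = 25*u*v, G = 25*u^2 + 1, L = 0, M = 5/sqrt(25*u^2 + 25*v^2 + 1), N = 0, assemble
  H = (EN − 2FM + GL) / (2(EG − F²)) = -125*u*v/(25*u^2 + 25*v^2 + 1)^(3/2).
At (u, v) = (9/2, -4): H = 18000*sqrt(3629)/13169641.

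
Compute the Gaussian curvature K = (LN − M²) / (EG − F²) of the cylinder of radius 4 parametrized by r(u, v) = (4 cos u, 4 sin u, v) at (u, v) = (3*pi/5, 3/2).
K = 0

Coefficients of the first fundamental form: E = 16, F = 0, G = 1.
Coefficients of the second fundamental form: L = -4, M = 0, N = 0.
Assemble K = (LN − M²)/(EG − F²) = 0. At (u, v) = (3*pi/5, 3/2): K = 0.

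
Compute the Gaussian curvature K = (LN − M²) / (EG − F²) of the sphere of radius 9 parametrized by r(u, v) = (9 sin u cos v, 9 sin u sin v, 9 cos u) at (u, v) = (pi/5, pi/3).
K = 1/81

Coefficients of the first fundamental form: E = 81, F = 0, G = 81*sin(u)^2.
Coefficients of the second fundamental form: L = -9*sin(u)/Abs(sin(u)), M = 0, N = -9*sin(u)^3/Abs(sin(u)).
Assemble K = (LN − M²)/(EG − F²) = 1/81. At (u, v) = (pi/5, pi/3): K = 1/81.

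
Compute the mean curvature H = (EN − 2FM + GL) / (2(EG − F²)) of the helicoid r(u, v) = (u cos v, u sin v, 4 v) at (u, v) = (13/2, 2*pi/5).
H = 0

With E = 1, F = 0, G = u^2 + 16, L = 0, M = -4/sqrt(u^2 + 16), N = 0, assemble
  H = (EN − 2FM + GL) / (2(EG − F²)) = 0.
At (u, v) = (13/2, 2*pi/5): H = 0.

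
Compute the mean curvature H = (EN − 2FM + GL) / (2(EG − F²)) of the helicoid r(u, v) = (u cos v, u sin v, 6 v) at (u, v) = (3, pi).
H = 0

With E = 1, F = 0, G = u^2 + 36, L = 0, M = -6/sqrt(u^2 + 36), N = 0, assemble
  H = (EN − 2FM + GL) / (2(EG − F²)) = 0.
At (u, v) = (3, pi): H = 0.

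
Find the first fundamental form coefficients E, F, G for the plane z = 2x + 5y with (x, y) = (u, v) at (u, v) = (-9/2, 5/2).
E = 5;  F = 10;  G = 26

Partials: r_u = (1, 0, 2), r_v = (0, 1, 5). As functions of (u, v):
  E = r_u · r_u = 5,
  F = r_u · r_v = 10,
  G = r_v · r_v = 26.
Evaluating at (u, v) = (-9/2, 5/2): E = 5, F = 10, G = 26.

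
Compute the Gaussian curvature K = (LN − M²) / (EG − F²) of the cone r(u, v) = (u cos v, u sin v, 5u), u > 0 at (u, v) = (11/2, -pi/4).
K = 0

Coefficients of the first fundamental form: E = 26, F = 0, G = u^2.
Coefficients of the second fundamental form: L = 0, M = 0, N = 5*sqrt(26)*u^2/(26*Abs(u)).
Assemble K = (LN − M²)/(EG − F²) = 0. At (u, v) = (11/2, -pi/4): K = 0.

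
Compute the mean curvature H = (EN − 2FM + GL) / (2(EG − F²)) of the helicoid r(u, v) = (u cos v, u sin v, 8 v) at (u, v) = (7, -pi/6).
H = 0

With E = 1, F = 0, G = u^2 + 64, L = 0, M = -8/sqrt(u^2 + 64), N = 0, assemble
  H = (EN − 2FM + GL) / (2(EG − F²)) = 0.
At (u, v) = (7, -pi/6): H = 0.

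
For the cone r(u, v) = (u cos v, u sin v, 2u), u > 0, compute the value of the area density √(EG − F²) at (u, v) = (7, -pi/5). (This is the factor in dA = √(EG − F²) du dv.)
√(EG − F²)|_{(7, -pi/5)} = 7*sqrt(5)

E = 5, F = 0, G = u^2, so EG − F² = 5*u^2. Taking the positive square root: √(EG − F²) = sqrt(5)*Abs(u). At (u, v) = (7, -pi/5): 7*sqrt(5).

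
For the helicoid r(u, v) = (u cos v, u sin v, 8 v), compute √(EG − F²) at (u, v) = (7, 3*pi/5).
√(EG − F²)|_{(7, 3*pi/5)} = sqrt(113)

E = 1, F = 0, G = u^2 + 64; EG − F² = u^2 + 64; √(EG − F²) = sqrt(u^2 + 64). At the given point: sqrt(113).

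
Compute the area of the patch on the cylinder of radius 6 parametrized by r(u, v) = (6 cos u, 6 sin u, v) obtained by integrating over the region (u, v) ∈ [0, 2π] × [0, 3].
Area = 36*pi

Area = ∫∫ √(EG − F²) du dv with √(EG − F²) = 6. Integrating over [0, 2π] × [0, 3] gives 36*pi.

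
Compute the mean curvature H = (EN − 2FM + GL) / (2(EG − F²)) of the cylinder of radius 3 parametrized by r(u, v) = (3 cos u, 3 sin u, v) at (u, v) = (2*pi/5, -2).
H = -1/6

With E = 9, F = 0, G = 1, L = -3, M = 0, N = 0, assemble
  H = (EN − 2FM + GL) / (2(EG − F²)) = -1/6.
At (u, v) = (2*pi/5, -2): H = -1/6.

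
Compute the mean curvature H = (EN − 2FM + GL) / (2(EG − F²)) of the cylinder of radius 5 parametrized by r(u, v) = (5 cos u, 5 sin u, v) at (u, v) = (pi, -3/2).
H = -1/10

With E = 25, F = 0, G = 1, L = -5, M = 0, N = 0, assemble
  H = (EN − 2FM + GL) / (2(EG − F²)) = -1/10.
At (u, v) = (pi, -3/2): H = -1/10.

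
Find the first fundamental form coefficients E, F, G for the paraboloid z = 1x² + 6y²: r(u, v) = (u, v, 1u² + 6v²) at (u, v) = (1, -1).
E = 5;  F = -24;  G = 145

Partials: r_u = (1, 0, 2*u), r_v = (0, 1, 12*v). As functions of (u, v):
  E = r_u · r_u = 4*u^2 + 1,
  F = r_u · r_v = 24*u*v,
  G = r_v · r_v = 144*v^2 + 1.
Evaluating at (u, v) = (1, -1): E = 5, F = -24, G = 145.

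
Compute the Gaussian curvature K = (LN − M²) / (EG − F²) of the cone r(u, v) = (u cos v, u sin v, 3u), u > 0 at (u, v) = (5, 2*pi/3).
K = 0

Coefficients of the first fundamental form: E = 10, F = 0, G = u^2.
Coefficients of the second fundamental form: L = 0, M = 0, N = 3*sqrt(10)*u^2/(10*Abs(u)).
Assemble K = (LN − M²)/(EG − F²) = 0. At (u, v) = (5, 2*pi/3): K = 0.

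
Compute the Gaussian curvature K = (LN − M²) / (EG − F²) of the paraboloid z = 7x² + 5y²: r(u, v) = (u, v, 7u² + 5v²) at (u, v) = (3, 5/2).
K = 7/285605

Coefficients of the first fundamental form: E = 196*u^2 + 1, F = 140*u*v, G = 100*v^2 + 1.
Coefficients of the second fundamental form: L = 14/sqrt(196*u^2 + 100*v^2 + 1), M = 0, N = 10/sqrt(196*u^2 + 100*v^2 + 1).
Assemble K = (LN − M²)/(EG − F²) = 140/(38416*u^4 + 39200*u^2*v^2 + 392*u^2 + 10000*v^4 + 200*v^2 + 1). At (u, v) = (3, 5/2): K = 7/285605.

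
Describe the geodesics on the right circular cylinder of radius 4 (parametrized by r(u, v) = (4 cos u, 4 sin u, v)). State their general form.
The cylinder is flat (K = 0) and locally isometric to the plane via the development (u, v) ↦ (4 u, v). Geodesics are the pre-images of straight lines: circles (v constant), vertical lines (u constant), and helices (v = c · u + d) for constants c, d.

A right cylinder has E = 4², F = 0, G = 1, so EG − F² = 4², and L = −4, M = N = 0, giving K = (LN − M²)/(EG − F²) = 0 everywhere. A flat surface is locally isometric to the Euclidean plane via the map (u, v) ↦ (4 u, v). Straight lines in the (x̃, ỹ) plane pull back to: (a) horizontal circles (v = const), (b) vertical generators (u = const), and (c) helices (4 u tan θ = v, i.e. v = c · u + d).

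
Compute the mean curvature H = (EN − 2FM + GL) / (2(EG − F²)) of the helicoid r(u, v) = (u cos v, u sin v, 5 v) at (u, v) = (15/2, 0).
H = 0

With E = 1, F = 0, G = u^2 + 25, L = 0, M = -5/sqrt(u^2 + 25), N = 0, assemble
  H = (EN − 2FM + GL) / (2(EG − F²)) = 0.
At (u, v) = (15/2, 0): H = 0.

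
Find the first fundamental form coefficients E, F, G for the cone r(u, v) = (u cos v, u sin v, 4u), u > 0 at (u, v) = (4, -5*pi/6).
E = 17;  F = 0;  G = 16

Partials: r_u = (cos(v), sin(v), 4), r_v = (-u*sin(v), u*cos(v), 0). As functions of (u, v):
  E = r_u · r_u = 17,
  F = r_u · r_v = 0,
  G = r_v · r_v = u^2.
Evaluating at (u, v) = (4, -5*pi/6): E = 17, F = 0, G = 16.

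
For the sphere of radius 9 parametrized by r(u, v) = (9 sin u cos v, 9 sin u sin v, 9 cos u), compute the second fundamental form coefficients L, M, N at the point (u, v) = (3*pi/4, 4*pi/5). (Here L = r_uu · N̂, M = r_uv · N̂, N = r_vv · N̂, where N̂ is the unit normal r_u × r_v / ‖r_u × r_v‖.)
L = -9;  M = 0;  N = -9/2

Compute the unit normal N̂(u, v) = (sin(u)^2*cos(v)/Abs(sin(u)), sin(u)^2*sin(v)/Abs(sin(u)), sin(2*u)/(2*Abs(sin(u)))), and the second partials r_uu, r_uv, r_vv. Take dot products:
  L(u, v) = r_uu · N̂ = -9*sin(u)/Abs(sin(u)),
  M(u, v) = r_uv · N̂ = 0,
  N(u, v) = r_vv · N̂ = -9*sin(u)^3/Abs(sin(u)).
Evaluating at (u, v) = (3*pi/4, 4*pi/5):
  L = -9, M = 0, N = -9/2.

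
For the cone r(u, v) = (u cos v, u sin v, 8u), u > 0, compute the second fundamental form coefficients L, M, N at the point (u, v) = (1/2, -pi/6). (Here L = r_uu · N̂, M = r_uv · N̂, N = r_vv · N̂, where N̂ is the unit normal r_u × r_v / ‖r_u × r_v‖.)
L = 0;  M = 0;  N = 4*sqrt(65)/65

Compute the unit normal N̂(u, v) = (-8*sqrt(65)*u*cos(v)/(65*Abs(u)), -8*sqrt(65)*u*sin(v)/(65*Abs(u)), sqrt(65)*u/(65*Abs(u))), and the second partials r_uu, r_uv, r_vv. Take dot products:
  L(u, v) = r_uu · N̂ = 0,
  M(u, v) = r_uv · N̂ = 0,
  N(u, v) = r_vv · N̂ = 8*sqrt(65)*u^2/(65*Abs(u)).
Evaluating at (u, v) = (1/2, -pi/6):
  L = 0, M = 0, N = 4*sqrt(65)/65.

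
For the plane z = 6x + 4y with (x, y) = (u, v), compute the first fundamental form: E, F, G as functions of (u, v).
E = 37;  F = 24;  G = 17

Compute partials: r_u = (1, 0, 6), r_v = (0, 1, 4). Then
  E = r_u · r_u = 37,
  F = r_u · r_v = 24,
  G = r_v · r_v = 17.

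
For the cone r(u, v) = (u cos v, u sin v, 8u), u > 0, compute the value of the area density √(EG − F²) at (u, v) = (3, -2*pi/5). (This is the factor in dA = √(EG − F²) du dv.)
√(EG − F²)|_{(3, -2*pi/5)} = 3*sqrt(65)

E = 65, F = 0, G = u^2, so EG − F² = 65*u^2. Taking the positive square root: √(EG − F²) = sqrt(65)*Abs(u). At (u, v) = (3, -2*pi/5): 3*sqrt(65).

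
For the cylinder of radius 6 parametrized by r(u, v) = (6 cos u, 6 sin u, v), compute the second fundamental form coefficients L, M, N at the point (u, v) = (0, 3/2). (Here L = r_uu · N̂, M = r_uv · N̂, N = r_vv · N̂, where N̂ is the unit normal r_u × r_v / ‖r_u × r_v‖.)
L = -6;  M = 0;  N = 0

Compute the unit normal N̂(u, v) = (cos(u), sin(u), 0), and the second partials r_uu, r_uv, r_vv. Take dot products:
  L(u, v) = r_uu · N̂ = -6,
  M(u, v) = r_uv · N̂ = 0,
  N(u, v) = r_vv · N̂ = 0.
Evaluating at (u, v) = (0, 3/2):
  L = -6, M = 0, N = 0.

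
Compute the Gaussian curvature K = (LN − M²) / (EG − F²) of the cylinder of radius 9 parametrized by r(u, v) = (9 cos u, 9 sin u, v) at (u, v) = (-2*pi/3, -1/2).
K = 0

Coefficients of the first fundamental form: E = 81, F = 0, G = 1.
Coefficients of the second fundamental form: L = -9, M = 0, N = 0.
Assemble K = (LN − M²)/(EG − F²) = 0. At (u, v) = (-2*pi/3, -1/2): K = 0.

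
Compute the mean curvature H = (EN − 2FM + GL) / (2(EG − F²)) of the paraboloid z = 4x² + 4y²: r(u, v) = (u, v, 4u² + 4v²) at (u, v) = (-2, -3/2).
H = 1608*sqrt(401)/160801

With E = 64*u^2 + 1, F = 64*u*v, G = 64*v^2 + 1, L = 8/sqrt(64*u^2 + 64*v^2 + 1), M = 0, N = 8/sqrt(64*u^2 + 64*v^2 + 1), assemble
  H = (EN − 2FM + GL) / (2(EG − F²)) = 8*(32*u^2 + 32*v^2 + 1)/(64*u^2 + 64*v^2 + 1)^(3/2).
At (u, v) = (-2, -3/2): H = 1608*sqrt(401)/160801.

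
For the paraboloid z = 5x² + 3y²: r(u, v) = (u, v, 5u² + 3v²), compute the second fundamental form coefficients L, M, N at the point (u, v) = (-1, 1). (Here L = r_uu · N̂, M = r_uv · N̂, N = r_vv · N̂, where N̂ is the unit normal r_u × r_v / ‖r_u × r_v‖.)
L = 10*sqrt(137)/137;  M = 0;  N = 6*sqrt(137)/137

Compute the unit normal N̂(u, v) = (-10*u/sqrt(100*u^2 + 36*v^2 + 1), -6*v/sqrt(100*u^2 + 36*v^2 + 1), 1/sqrt(100*u^2 + 36*v^2 + 1)), and the second partials r_uu, r_uv, r_vv. Take dot products:
  L(u, v) = r_uu · N̂ = 10/sqrt(100*u^2 + 36*v^2 + 1),
  M(u, v) = r_uv · N̂ = 0,
  N(u, v) = r_vv · N̂ = 6/sqrt(100*u^2 + 36*v^2 + 1).
Evaluating at (u, v) = (-1, 1):
  L = 10*sqrt(137)/137, M = 0, N = 6*sqrt(137)/137.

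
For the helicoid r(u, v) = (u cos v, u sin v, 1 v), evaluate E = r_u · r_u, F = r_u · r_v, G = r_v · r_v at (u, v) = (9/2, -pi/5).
E = 1;  F = 0;  G = 85/4

Partials: r_u = (cos(v), sin(v), 0), r_v = (-u*sin(v), u*cos(v), 1). As functions of (u, v):
  E = r_u · r_u = 1,
  F = r_u · r_v = 0,
  G = r_v · r_v = u^2 + 1.
Evaluating at (u, v) = (9/2, -pi/5): E = 1, F = 0, G = 85/4.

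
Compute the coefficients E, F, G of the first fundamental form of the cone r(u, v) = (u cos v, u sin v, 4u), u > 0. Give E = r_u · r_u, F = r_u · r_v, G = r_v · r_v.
E = 17;  F = 0;  G = u^2

Compute partials: r_u = (cos(v), sin(v), 4), r_v = (-u*sin(v), u*cos(v), 0). Then
  E = r_u · r_u = 17,
  F = r_u · r_v = 0,
  G = r_v · r_v = u^2.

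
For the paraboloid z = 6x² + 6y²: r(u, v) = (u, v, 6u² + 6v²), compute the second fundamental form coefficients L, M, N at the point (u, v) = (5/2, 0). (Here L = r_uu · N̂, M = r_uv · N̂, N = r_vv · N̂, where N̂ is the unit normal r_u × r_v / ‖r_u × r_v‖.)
L = 12*sqrt(901)/901;  M = 0;  N = 12*sqrt(901)/901

Compute the unit normal N̂(u, v) = (-12*u/sqrt(144*u^2 + 144*v^2 + 1), -12*v/sqrt(144*u^2 + 144*v^2 + 1), 1/sqrt(144*u^2 + 144*v^2 + 1)), and the second partials r_uu, r_uv, r_vv. Take dot products:
  L(u, v) = r_uu · N̂ = 12/sqrt(144*u^2 + 144*v^2 + 1),
  M(u, v) = r_uv · N̂ = 0,
  N(u, v) = r_vv · N̂ = 12/sqrt(144*u^2 + 144*v^2 + 1).
Evaluating at (u, v) = (5/2, 0):
  L = 12*sqrt(901)/901, M = 0, N = 12*sqrt(901)/901.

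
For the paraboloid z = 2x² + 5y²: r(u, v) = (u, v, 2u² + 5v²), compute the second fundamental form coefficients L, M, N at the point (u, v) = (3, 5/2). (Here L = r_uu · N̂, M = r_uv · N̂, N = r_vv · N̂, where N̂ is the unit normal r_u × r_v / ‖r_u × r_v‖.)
L = 2*sqrt(770)/385;  M = 0;  N = sqrt(770)/77

Compute the unit normal N̂(u, v) = (-4*u/sqrt(16*u^2 + 100*v^2 + 1), -10*v/sqrt(16*u^2 + 100*v^2 + 1), 1/sqrt(16*u^2 + 100*v^2 + 1)), and the second partials r_uu, r_uv, r_vv. Take dot products:
  L(u, v) = r_uu · N̂ = 4/sqrt(16*u^2 + 100*v^2 + 1),
  M(u, v) = r_uv · N̂ = 0,
  N(u, v) = r_vv · N̂ = 10/sqrt(16*u^2 + 100*v^2 + 1).
Evaluating at (u, v) = (3, 5/2):
  L = 2*sqrt(770)/385, M = 0, N = sqrt(770)/77.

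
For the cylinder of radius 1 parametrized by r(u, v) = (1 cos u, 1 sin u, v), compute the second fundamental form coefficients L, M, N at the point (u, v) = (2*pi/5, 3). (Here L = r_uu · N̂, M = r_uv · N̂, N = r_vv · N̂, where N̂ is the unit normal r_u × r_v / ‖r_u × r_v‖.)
L = -1;  M = 0;  N = 0

Compute the unit normal N̂(u, v) = (cos(u), sin(u), 0), and the second partials r_uu, r_uv, r_vv. Take dot products:
  L(u, v) = r_uu · N̂ = -1,
  M(u, v) = r_uv · N̂ = 0,
  N(u, v) = r_vv · N̂ = 0.
Evaluating at (u, v) = (2*pi/5, 3):
  L = -1, M = 0, N = 0.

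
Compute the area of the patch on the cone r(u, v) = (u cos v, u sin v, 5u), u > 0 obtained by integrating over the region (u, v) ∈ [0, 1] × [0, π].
Area = sqrt(26)*pi/2

Area = ∫∫ √(EG − F²) du dv with √(EG − F²) = sqrt(26)*Abs(u). Integrating over [0, 1] × [0, π] gives sqrt(26)*pi/2.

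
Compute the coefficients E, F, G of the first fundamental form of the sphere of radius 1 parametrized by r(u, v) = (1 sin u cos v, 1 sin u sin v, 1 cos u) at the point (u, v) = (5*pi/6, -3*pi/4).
E = 1;  F = 0;  G = 1/4

Partials: r_u = (cos(u)*cos(v), sin(v)*cos(u), -sin(u)), r_v = (-sin(u)*sin(v), sin(u)*cos(v), 0). As functions of (u, v):
  E = r_u · r_u = 1,
  F = r_u · r_v = 0,
  G = r_v · r_v = sin(u)^2.
Evaluating at (u, v) = (5*pi/6, -3*pi/4): E = 1, F = 0, G = 1/4.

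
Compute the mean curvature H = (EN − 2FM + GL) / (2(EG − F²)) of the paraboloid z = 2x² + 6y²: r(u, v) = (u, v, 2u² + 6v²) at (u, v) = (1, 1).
H = 8*sqrt(161)/529

With E = 16*u^2 + 1, F = 48*u*v, G = 144*v^2 + 1, L = 4/sqrt(16*u^2 + 144*v^2 + 1), M = 0, N = 12/sqrt(16*u^2 + 144*v^2 + 1), assemble
  H = (EN − 2FM + GL) / (2(EG − F²)) = 8*(12*u^2 + 36*v^2 + 1)/(16*u^2 + 144*v^2 + 1)^(3/2).
At (u, v) = (1, 1): H = 8*sqrt(161)/529.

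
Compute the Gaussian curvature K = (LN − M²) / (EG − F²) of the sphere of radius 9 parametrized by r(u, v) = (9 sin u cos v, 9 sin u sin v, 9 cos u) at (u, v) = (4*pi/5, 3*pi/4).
K = 1/81

Coefficients of the first fundamental form: E = 81, F = 0, G = 81*sin(u)^2.
Coefficients of the second fundamental form: L = -9*sin(u)/Abs(sin(u)), M = 0, N = -9*sin(u)^3/Abs(sin(u)).
Assemble K = (LN − M²)/(EG − F²) = 1/81. At (u, v) = (4*pi/5, 3*pi/4): K = 1/81.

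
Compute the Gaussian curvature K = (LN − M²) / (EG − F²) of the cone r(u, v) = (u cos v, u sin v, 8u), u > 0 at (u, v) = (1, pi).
K = 0

Coefficients of the first fundamental form: E = 65, F = 0, G = u^2.
Coefficients of the second fundamental form: L = 0, M = 0, N = 8*sqrt(65)*u^2/(65*Abs(u)).
Assemble K = (LN − M²)/(EG − F²) = 0. At (u, v) = (1, pi): K = 0.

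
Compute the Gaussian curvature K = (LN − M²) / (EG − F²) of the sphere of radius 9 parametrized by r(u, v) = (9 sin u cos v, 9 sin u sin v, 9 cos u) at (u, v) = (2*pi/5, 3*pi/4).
K = 1/81

Coefficients of the first fundamental form: E = 81, F = 0, G = 81*sin(u)^2.
Coefficients of the second fundamental form: L = -9*sin(u)/Abs(sin(u)), M = 0, N = -9*sin(u)^3/Abs(sin(u)).
Assemble K = (LN − M²)/(EG − F²) = 1/81. At (u, v) = (2*pi/5, 3*pi/4): K = 1/81.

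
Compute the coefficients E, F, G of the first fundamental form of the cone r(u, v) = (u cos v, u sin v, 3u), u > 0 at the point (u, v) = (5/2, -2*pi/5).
E = 10;  F = 0;  G = 25/4

Partials: r_u = (cos(v), sin(v), 3), r_v = (-u*sin(v), u*cos(v), 0). As functions of (u, v):
  E = r_u · r_u = 10,
  F = r_u · r_v = 0,
  G = r_v · r_v = u^2.
Evaluating at (u, v) = (5/2, -2*pi/5): E = 10, F = 0, G = 25/4.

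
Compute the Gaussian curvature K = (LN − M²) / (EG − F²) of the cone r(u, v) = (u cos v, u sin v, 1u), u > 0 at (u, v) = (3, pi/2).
K = 0

Coefficients of the first fundamental form: E = 2, F = 0, G = u^2.
Coefficients of the second fundamental form: L = 0, M = 0, N = sqrt(2)*u^2/(2*Abs(u)).
Assemble K = (LN − M²)/(EG − F²) = 0. At (u, v) = (3, pi/2): K = 0.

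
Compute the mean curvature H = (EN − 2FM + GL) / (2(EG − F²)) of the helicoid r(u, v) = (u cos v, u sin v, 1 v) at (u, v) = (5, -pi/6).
H = 0

With E = 1, F = 0, G = u^2 + 1, L = 0, M = -1/sqrt(u^2 + 1), N = 0, assemble
  H = (EN − 2FM + GL) / (2(EG − F²)) = 0.
At (u, v) = (5, -pi/6): H = 0.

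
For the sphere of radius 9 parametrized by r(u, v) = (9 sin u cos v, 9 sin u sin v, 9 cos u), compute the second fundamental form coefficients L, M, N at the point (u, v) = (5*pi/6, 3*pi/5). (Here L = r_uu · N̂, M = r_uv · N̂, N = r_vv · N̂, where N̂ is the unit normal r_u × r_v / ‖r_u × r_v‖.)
L = -9;  M = 0;  N = -9/4

Compute the unit normal N̂(u, v) = (sin(u)^2*cos(v)/Abs(sin(u)), sin(u)^2*sin(v)/Abs(sin(u)), sin(2*u)/(2*Abs(sin(u)))), and the second partials r_uu, r_uv, r_vv. Take dot products:
  L(u, v) = r_uu · N̂ = -9*sin(u)/Abs(sin(u)),
  M(u, v) = r_uv · N̂ = 0,
  N(u, v) = r_vv · N̂ = -9*sin(u)^3/Abs(sin(u)).
Evaluating at (u, v) = (5*pi/6, 3*pi/5):
  L = -9, M = 0, N = -9/4.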